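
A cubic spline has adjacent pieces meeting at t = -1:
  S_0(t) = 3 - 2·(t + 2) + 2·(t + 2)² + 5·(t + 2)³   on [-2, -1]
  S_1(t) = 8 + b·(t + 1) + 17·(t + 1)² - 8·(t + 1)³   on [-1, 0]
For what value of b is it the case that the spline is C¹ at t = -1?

S_0'(t) = -2 + 4·(t + 2) + 15·(t + 2)², so S_0'(-1) = 17. On the right, S_1'(-1) = b, so b = 17.

17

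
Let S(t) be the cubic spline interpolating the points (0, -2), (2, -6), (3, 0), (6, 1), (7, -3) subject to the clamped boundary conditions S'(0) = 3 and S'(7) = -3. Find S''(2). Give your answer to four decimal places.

Put m_i = S'' at the i-th knot. Here h = (2, 1, 3, 1) and Δ = (-2, 6, 1/3, -4), so the interior equations h_(i-1)·m_(i-1) + 2(h_(i-1)+h_i)·m_i + h_i·m_(i+1) = 6(Δ_i − Δ_(i-1)) read
  2·m_0 + 6·m_1 + 1·m_2 = 6(Δ_1 - Δ_0) = 48
  1·m_1 + 8·m_2 + 3·m_3 = 6(Δ_2 - Δ_1) = -34
  3·m_2 + 8·m_3 + 1·m_4 = 6(Δ_3 - Δ_2) = -26
Clamped end conditions give two more equations: 2h_0·m_0 + h_0·m_1 = 6(Δ_0 - S'(0)) = -30 and h_3·m_3 + 2h_3·m_4 = 6(S'(7) - Δ_3) = 6.
Solving the tridiagonal system: m_0 = -4729/330, m_1 = 2254/165, m_2 = -175/33, m_3 = -96/55, m_4 = 213/55.

13.6606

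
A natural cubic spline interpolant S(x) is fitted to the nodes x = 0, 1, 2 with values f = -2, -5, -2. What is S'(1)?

0

Write M_i for S''(x_i). With h_i = 1, 1 and divided differences Δ_i = -3, 3, the continuity of S' gives the tridiagonal system
  1·M_0 + 4·M_1 + 1·M_2 = 6(Δ_1 - Δ_0) = 36
Natural end conditions: M_0 = M_2 = 0.
Solving the tridiagonal system: M_0 = 0, M_1 = 9, M_2 = 0.
On [1, 2], S'(x) = b_1 + 2c_1·(x - 1) + 3d_1·(x - 1)² with b_1 = Δ_1 - h_1(2M_1 + M_2)/6 = 0, c_1 = M_1/2 = 9/2, d_1 = (M_2 - M_1)/(6h_1) = -3/2. So S'(1) = 0.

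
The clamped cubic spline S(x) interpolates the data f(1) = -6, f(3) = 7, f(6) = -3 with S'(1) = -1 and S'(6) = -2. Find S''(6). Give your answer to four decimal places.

Write M_i for S''(x_i). With h_i = 2, 3 and divided differences Δ_i = 13/2, -10/3, the continuity of S' gives the tridiagonal system
  2·M_0 + 10·M_1 + 3·M_2 = 6(Δ_1 - Δ_0) = -59
Clamped end conditions give two more equations: 2h_0·M_0 + h_0·M_1 = 6(Δ_0 - S'(1)) = 45 and h_1·M_1 + 2h_1·M_2 = 6(S'(6) - Δ_1) = 8.
Solving: M_0 = 339/20, M_1 = -57/5, M_2 = 211/30.

7.0333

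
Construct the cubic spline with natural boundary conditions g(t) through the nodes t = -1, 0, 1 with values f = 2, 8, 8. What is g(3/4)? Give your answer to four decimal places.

Put M_i = g'' at the i-th knot. Here h = (1, 1) and Δ = (6, 0), so the interior equations h_(i-1)·M_(i-1) + 2(h_(i-1)+h_i)·M_i + h_i·M_(i+1) = 6(Δ_i − Δ_(i-1)) read
  1·M_0 + 4·M_1 + 1·M_2 = 6(Δ_1 - Δ_0) = -36
Natural end conditions: M_0 = M_2 = 0.
Solving: M_0 = 0, M_1 = -9, M_2 = 0.
On [0, 1], g(t) = 8 + 3·t - 9/2·t² + 3/2·t³.
With t = 3/4: g(3/4) = 1069/128.

8.3516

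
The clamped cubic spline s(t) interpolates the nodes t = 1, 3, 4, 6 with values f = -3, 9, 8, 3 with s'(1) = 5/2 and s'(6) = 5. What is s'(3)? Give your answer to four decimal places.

Write M_i for s''(x_i). With h_i = 2, 1, 2 and divided differences Δ_i = 6, -1, -5/2, the continuity of s' gives the tridiagonal system
  2·M_0 + 6·M_1 + 1·M_2 = 6(Δ_1 - Δ_0) = -42
  1·M_1 + 6·M_2 + 2·M_3 = 6(Δ_2 - Δ_1) = -9
Clamped end conditions give two more equations: 2h_0·M_0 + h_0·M_1 = 6(Δ_0 - s'(1)) = 21 and h_2·M_2 + 2h_2·M_3 = 6(s'(6) - Δ_2) = 45.
Forward elimination and back-substitution give M_0 = 161/16, M_1 = -77/8, M_2 = -35/8, M_3 = 215/16.
On [3, 4], s'(t) = b_1 + 2c_1·(t - 3) + 3d_1·(t - 3)² with b_1 = Δ_1 - h_1(2M_1 + M_2)/6 = 47/16, c_1 = M_1/2 = -77/16, d_1 = (M_2 - M_1)/(6h_1) = 7/8. So s'(3) = 47/16.

2.9375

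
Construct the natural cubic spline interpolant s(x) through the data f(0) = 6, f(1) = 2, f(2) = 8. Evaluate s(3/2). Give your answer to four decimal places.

Write M_i for s''(x_i). With h_i = 1, 1 and divided differences Δ_i = -4, 6, the continuity of s' gives the tridiagonal system
  1·M_0 + 4·M_1 + 1·M_2 = 6(Δ_1 - Δ_0) = 60
Natural end conditions: M_0 = M_2 = 0.
Forward elimination and back-substitution give M_0 = 0, M_1 = 15, M_2 = 0.
On [1, 2], s(x) = 2 + 1·(x - 1) + 15/2·(x - 1)² - 5/2·(x - 1)³.
With (x - 1) = 1/2: s(3/2) = 65/16.

4.0625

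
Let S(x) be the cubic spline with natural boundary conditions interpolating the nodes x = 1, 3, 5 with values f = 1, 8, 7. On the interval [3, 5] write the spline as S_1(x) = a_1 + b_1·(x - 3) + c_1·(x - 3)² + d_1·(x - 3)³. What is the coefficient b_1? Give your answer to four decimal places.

Put M_i = S'' at the i-th knot. Here h = (2, 2) and Δ = (7/2, -1/2), so the interior equations h_(i-1)·M_(i-1) + 2(h_(i-1)+h_i)·M_i + h_i·M_(i+1) = 6(Δ_i − Δ_(i-1)) read
  2·M_0 + 8·M_1 + 2·M_2 = 6(Δ_1 - Δ_0) = -24
Natural end conditions: M_0 = M_2 = 0.
Solving the tridiagonal system: M_0 = 0, M_1 = -3, M_2 = 0.
On [3, 5], with S_1(x) = a_1 + b_1·(x - 3) + c_1·(x - 3)² + d_1·(x - 3)³: c_1 = M_1/2 = -3/2, d_1 = (M_2 - M_1)/(6h_1) = 1/4, b_1 = Δ_1 - h_1(2M_1 + M_2)/6 = 3/2.

1.5000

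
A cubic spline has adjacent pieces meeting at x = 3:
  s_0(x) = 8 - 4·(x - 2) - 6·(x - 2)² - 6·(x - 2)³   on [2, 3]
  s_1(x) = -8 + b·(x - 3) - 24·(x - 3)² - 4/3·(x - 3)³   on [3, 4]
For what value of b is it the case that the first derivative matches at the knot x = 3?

s_0'(x) = -4 - 12·(x - 2) - 18·(x - 2)², so s_0'(3) = -34. On the right, s_1'(3) = b, so b = -34.

-34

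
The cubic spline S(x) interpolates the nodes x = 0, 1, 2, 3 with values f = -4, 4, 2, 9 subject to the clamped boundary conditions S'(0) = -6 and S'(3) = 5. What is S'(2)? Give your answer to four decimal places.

Put M_i = S'' at the i-th knot. Here h = (1, 1, 1) and Δ = (8, -2, 7), so the interior equations h_(i-1)·M_(i-1) + 2(h_(i-1)+h_i)·M_i + h_i·M_(i+1) = 6(Δ_i − Δ_(i-1)) read
  1·M_0 + 4·M_1 + 1·M_2 = 6(Δ_1 - Δ_0) = -60
  1·M_1 + 4·M_2 + 1·M_3 = 6(Δ_2 - Δ_1) = 54
Clamped end conditions give two more equations: 2h_0·M_0 + h_0·M_1 = 6(Δ_0 - S'(0)) = 84 and h_2·M_2 + 2h_2·M_3 = 6(S'(3) - Δ_2) = -12.
Solving: M_0 = 908/15, M_1 = -556/15, M_2 = 416/15, M_3 = -298/15.
On [2, 3], S'(x) = b_2 + 2c_2·(x - 2) + 3d_2·(x - 2)² with b_2 = Δ_2 - h_2(2M_2 + M_3)/6 = 16/15, c_2 = M_2/2 = 208/15, d_2 = (M_3 - M_2)/(6h_2) = -119/15. So S'(2) = 16/15.

1.0667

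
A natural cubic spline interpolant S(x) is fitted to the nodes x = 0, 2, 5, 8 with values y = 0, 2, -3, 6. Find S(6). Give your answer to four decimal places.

Write M_i for S''(x_i). With h_i = 2, 3, 3 and divided differences Δ_i = 1, -5/3, 3, the continuity of S' gives the tridiagonal system
  2·M_0 + 10·M_1 + 3·M_2 = 6(Δ_1 - Δ_0) = -16
  3·M_1 + 12·M_2 + 3·M_3 = 6(Δ_2 - Δ_1) = 28
Natural end conditions: M_0 = M_3 = 0.
Hence M_0 = 0, M_1 = -92/37, M_2 = 328/111, M_3 = 0.
On [5, 8], S(x) = -3 + 5/111·(x - 5) + 164/111·(x - 5)² - 164/999·(x - 5)³.
With (x - 5) = 1: S(6) = -1640/999.

-1.6416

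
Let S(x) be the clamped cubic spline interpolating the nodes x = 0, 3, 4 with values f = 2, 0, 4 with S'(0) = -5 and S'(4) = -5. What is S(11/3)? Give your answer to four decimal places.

Write m_i for S''(x_i). With h_i = 3, 1 and divided differences Δ_i = -2/3, 4, the continuity of S' gives the tridiagonal system
  3·m_0 + 8·m_1 + 1·m_2 = 6(Δ_1 - Δ_0) = 28
Clamped end conditions give two more equations: 2h_0·m_0 + h_0·m_1 = 6(Δ_0 - S'(0)) = 26 and h_1·m_1 + 2h_1·m_2 = 6(S'(4) - Δ_1) = -54.
Solving: m_0 = 5/6, m_1 = 7, m_2 = -61/2.
On [3, 4], S(x) = 0 + 27/4·(x - 3) + 7/2·(x - 3)² - 25/4·(x - 3)³.
With (x - 3) = 2/3: S(11/3) = 227/54.

4.2037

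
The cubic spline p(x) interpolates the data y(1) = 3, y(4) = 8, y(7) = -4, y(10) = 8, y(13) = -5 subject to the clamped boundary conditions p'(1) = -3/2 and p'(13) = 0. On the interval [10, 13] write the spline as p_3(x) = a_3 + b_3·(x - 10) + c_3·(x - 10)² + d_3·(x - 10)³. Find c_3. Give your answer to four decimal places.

With σ_i denoting the second derivative at x_i, h_i = 3, 3, 3, 3, and Δ_i = (y_(i+1) − y_i)/h_i = 5/3, -4, 4, -13/3:
  3·σ_0 + 12·σ_1 + 3·σ_2 = 6(Δ_1 - Δ_0) = -34
  3·σ_1 + 12·σ_2 + 3·σ_3 = 6(Δ_2 - Δ_1) = 48
  3·σ_2 + 12·σ_3 + 3·σ_4 = 6(Δ_3 - Δ_2) = -50
Clamped end conditions give two more equations: 2h_0·σ_0 + h_0·σ_1 = 6(Δ_0 - p'(1)) = 19 and h_3·σ_3 + 2h_3·σ_4 = 6(p'(13) - Δ_3) = 26.
Forward elimination and back-substitution give σ_0 = 1063/168, σ_1 = -177/28, σ_2 = 61/8, σ_3 = -229/28, σ_4 = 1415/168.
On [10, 13], with p_3(x) = a_3 + b_3·(x - 10) + c_3·(x - 10)² + d_3·(x - 10)³: c_3 = σ_3/2 = -229/56, d_3 = (σ_4 - σ_3)/(6h_3) = 2789/3024, b_3 = Δ_3 - h_3(2σ_3 + σ_4)/6 = -41/112.

-4.0893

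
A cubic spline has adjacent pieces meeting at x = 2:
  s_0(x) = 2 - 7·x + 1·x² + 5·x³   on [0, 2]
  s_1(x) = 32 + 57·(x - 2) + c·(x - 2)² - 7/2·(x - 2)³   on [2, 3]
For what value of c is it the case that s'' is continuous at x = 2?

s_0''(x) = 2 + 30·x, so s_0''(2) = 62. On the right, s_1''(2) = 2c, so c = 31.

31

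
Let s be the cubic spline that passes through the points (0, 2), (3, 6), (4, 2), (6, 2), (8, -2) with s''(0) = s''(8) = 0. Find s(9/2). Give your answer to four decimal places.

Put M_i = s'' at the i-th knot. Here h = (3, 1, 2, 2) and Δ = (4/3, -4, 0, -2), so the interior equations h_(i-1)·M_(i-1) + 2(h_(i-1)+h_i)·M_i + h_i·M_(i+1) = 6(Δ_i − Δ_(i-1)) read
  3·M_0 + 8·M_1 + 1·M_2 = 6(Δ_1 - Δ_0) = -32
  1·M_1 + 6·M_2 + 2·M_3 = 6(Δ_2 - Δ_1) = 24
  2·M_2 + 8·M_3 + 2·M_4 = 6(Δ_3 - Δ_2) = -12
Natural end conditions: M_0 = M_4 = 0.
Forward elimination and back-substitution give M_0 = 0, M_1 = -203/43, M_2 = 248/43, M_3 = -253/86, M_4 = 0.
On [4, 6], s(x) = 2 - 739/258·(x - 4) + 124/43·(x - 4)² - 749/1032·(x - 4)³.
With (x - 4) = 1/2: s(9/2) = 3297/2752.

1.1980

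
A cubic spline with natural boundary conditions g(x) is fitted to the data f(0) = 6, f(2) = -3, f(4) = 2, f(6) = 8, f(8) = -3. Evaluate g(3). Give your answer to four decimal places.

Let σ_i = g''(x_i). Step sizes h_i = 2, 2, 2, 2; slopes of the chords Δ_i = (y_(i+1) - y_i)/h_i = -9/2, 5/2, 3, -11/2.
  2·σ_0 + 8·σ_1 + 2·σ_2 = 6(Δ_1 - Δ_0) = 42
  2·σ_1 + 8·σ_2 + 2·σ_3 = 6(Δ_2 - Δ_1) = 3
  2·σ_2 + 8·σ_3 + 2·σ_4 = 6(Δ_3 - Δ_2) = -51
Natural end conditions: σ_0 = σ_4 = 0.
Hence σ_0 = 0, σ_1 = 81/16, σ_2 = 3/4, σ_3 = -105/16, σ_4 = 0.
On [2, 4], g(x) = -3 - 9/8·(x - 2) + 81/32·(x - 2)² - 23/64·(x - 2)³.
With (x - 2) = 1: g(3) = -125/64.

-1.9531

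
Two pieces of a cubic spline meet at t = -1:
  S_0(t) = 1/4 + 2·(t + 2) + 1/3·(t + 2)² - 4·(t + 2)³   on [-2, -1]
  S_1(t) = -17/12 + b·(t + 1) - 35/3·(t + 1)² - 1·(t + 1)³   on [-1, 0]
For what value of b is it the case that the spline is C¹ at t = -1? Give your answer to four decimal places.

-9.3333

S_0'(t) = 2 + 2/3·(t + 2) - 12·(t + 2)², so S_0'(-1) = -28/3. On the right, S_1'(-1) = b, so b = -28/3.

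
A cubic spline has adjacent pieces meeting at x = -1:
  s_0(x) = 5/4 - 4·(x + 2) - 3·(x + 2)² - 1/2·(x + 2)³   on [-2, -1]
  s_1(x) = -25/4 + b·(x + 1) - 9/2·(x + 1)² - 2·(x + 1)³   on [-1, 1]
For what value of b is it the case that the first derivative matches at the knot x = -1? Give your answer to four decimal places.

-11.5000

s_0'(x) = -4 - 6·(x + 2) - 3/2·(x + 2)², so s_0'(-1) = -23/2. On the right, s_1'(-1) = b, so b = -23/2.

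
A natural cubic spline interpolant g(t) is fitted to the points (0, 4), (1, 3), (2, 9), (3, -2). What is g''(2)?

Write M_i for g''(x_i). With h_i = 1, 1, 1 and divided differences Δ_i = -1, 6, -11, the continuity of g' gives the tridiagonal system
  1·M_0 + 4·M_1 + 1·M_2 = 6(Δ_1 - Δ_0) = 42
  1·M_1 + 4·M_2 + 1·M_3 = 6(Δ_2 - Δ_1) = -102
Natural end conditions: M_0 = M_3 = 0.
Forward elimination and back-substitution give M_0 = 0, M_1 = 18, M_2 = -30, M_3 = 0.

-30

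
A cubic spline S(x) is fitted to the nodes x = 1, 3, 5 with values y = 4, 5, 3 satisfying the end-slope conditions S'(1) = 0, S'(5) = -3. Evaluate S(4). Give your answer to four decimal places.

Put m_i = S'' at the i-th knot. Here h = (2, 2) and Δ = (1/2, -1), so the interior equations h_(i-1)·m_(i-1) + 2(h_(i-1)+h_i)·m_i + h_i·m_(i+1) = 6(Δ_i − Δ_(i-1)) read
  2·m_0 + 8·m_1 + 2·m_2 = 6(Δ_1 - Δ_0) = -9
Clamped end conditions give two more equations: 2h_0·m_0 + h_0·m_1 = 6(Δ_0 - S'(1)) = 3 and h_1·m_1 + 2h_1·m_2 = 6(S'(5) - Δ_1) = -12.
Hence m_0 = 9/8, m_1 = -3/4, m_2 = -21/8.
On [3, 5], S(x) = 5 + 3/8·(x - 3) - 3/8·(x - 3)² - 5/32·(x - 3)³.
With (x - 3) = 1: S(4) = 155/32.

4.8438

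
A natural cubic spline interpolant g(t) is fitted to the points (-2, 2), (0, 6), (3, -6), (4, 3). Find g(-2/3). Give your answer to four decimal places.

6.4820

With m_i denoting the second derivative at x_i, h_i = 2, 3, 1, and Δ_i = (y_(i+1) − y_i)/h_i = 2, -4, 9:
  2·m_0 + 10·m_1 + 3·m_2 = 6(Δ_1 - Δ_0) = -36
  3·m_1 + 8·m_2 + 1·m_3 = 6(Δ_2 - Δ_1) = 78
Natural end conditions: m_0 = m_3 = 0.
Hence m_0 = 0, m_1 = -522/71, m_2 = 888/71, m_3 = 0.
On [-2, 0], g(t) = 2 + 316/71·(t + 2) + 0·(t + 2)² - 87/142·(t + 2)³.
With (t + 2) = 4/3: g(-2/3) = 4142/639.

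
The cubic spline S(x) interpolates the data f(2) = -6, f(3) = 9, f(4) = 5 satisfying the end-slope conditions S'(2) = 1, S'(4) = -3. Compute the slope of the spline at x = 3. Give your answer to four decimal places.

Write σ_i for S''(x_i). With h_i = 1, 1 and divided differences Δ_i = 15, -4, the continuity of S' gives the tridiagonal system
  1·σ_0 + 4·σ_1 + 1·σ_2 = 6(Δ_1 - Δ_0) = -114
Clamped end conditions give two more equations: 2h_0·σ_0 + h_0·σ_1 = 6(Δ_0 - S'(2)) = 84 and h_1·σ_1 + 2h_1·σ_2 = 6(S'(4) - Δ_1) = 6.
Solving the tridiagonal system: σ_0 = 137/2, σ_1 = -53, σ_2 = 59/2.
On [3, 4], S'(x) = b_1 + 2c_1·(x - 3) + 3d_1·(x - 3)² with b_1 = Δ_1 - h_1(2σ_1 + σ_2)/6 = 35/4, c_1 = σ_1/2 = -53/2, d_1 = (σ_2 - σ_1)/(6h_1) = 55/4. So S'(3) = 35/4.

8.7500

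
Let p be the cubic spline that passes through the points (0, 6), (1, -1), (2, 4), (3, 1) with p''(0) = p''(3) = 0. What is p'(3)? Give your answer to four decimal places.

Let σ_i = p''(x_i). Step sizes h_i = 1, 1, 1; slopes of the chords Δ_i = (y_(i+1) - y_i)/h_i = -7, 5, -3.
  1·σ_0 + 4·σ_1 + 1·σ_2 = 6(Δ_1 - Δ_0) = 72
  1·σ_1 + 4·σ_2 + 1·σ_3 = 6(Δ_2 - Δ_1) = -48
Natural end conditions: σ_0 = σ_3 = 0.
Solving: σ_0 = 0, σ_1 = 112/5, σ_2 = -88/5, σ_3 = 0.
On [2, 3], p'(x) = b_2 + 2c_2·(x - 2) + 3d_2·(x - 2)² with b_2 = Δ_2 - h_2(2σ_2 + σ_3)/6 = 43/15, c_2 = σ_2/2 = -44/5, d_2 = (σ_3 - σ_2)/(6h_2) = 44/15. So p'(3) = -89/15.

-5.9333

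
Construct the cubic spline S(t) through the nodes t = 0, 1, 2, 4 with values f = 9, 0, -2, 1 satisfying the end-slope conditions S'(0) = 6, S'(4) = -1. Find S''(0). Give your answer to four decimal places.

-57.3182

Let σ_i = S''(x_i). Step sizes h_i = 1, 1, 2; slopes of the chords Δ_i = (y_(i+1) - y_i)/h_i = -9, -2, 3/2.
  1·σ_0 + 4·σ_1 + 1·σ_2 = 6(Δ_1 - Δ_0) = 42
  1·σ_1 + 6·σ_2 + 2·σ_3 = 6(Δ_2 - Δ_1) = 21
Clamped end conditions give two more equations: 2h_0·σ_0 + h_0·σ_1 = 6(Δ_0 - S'(0)) = -90 and h_2·σ_2 + 2h_2·σ_3 = 6(S'(4) - Δ_2) = -15.
Hence σ_0 = -1261/22, σ_1 = 271/11, σ_2 = 17/22, σ_3 = -91/22.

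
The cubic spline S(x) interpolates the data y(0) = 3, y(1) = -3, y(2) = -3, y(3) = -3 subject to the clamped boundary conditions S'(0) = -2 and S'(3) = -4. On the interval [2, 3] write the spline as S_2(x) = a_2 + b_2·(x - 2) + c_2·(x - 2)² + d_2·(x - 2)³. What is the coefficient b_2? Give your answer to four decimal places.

Write M_i for S''(x_i). With h_i = 1, 1, 1 and divided differences Δ_i = -6, 0, 0, the continuity of S' gives the tridiagonal system
  1·M_0 + 4·M_1 + 1·M_2 = 6(Δ_1 - Δ_0) = 36
  1·M_1 + 4·M_2 + 1·M_3 = 6(Δ_2 - Δ_1) = 0
Clamped end conditions give two more equations: 2h_0·M_0 + h_0·M_1 = 6(Δ_0 - S'(0)) = -24 and h_2·M_2 + 2h_2·M_3 = 6(S'(3) - Δ_2) = -24.
Solving: M_0 = -284/15, M_1 = 208/15, M_2 = -8/15, M_3 = -176/15.
On [2, 3], with S_2(x) = a_2 + b_2·(x - 2) + c_2·(x - 2)² + d_2·(x - 2)³: c_2 = M_2/2 = -4/15, d_2 = (M_3 - M_2)/(6h_2) = -28/15, b_2 = Δ_2 - h_2(2M_2 + M_3)/6 = 32/15.

2.1333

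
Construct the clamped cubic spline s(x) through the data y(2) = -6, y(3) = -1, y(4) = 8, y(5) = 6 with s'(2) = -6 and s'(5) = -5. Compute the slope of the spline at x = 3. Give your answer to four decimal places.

11.0667

Write M_i for s''(x_i). With h_i = 1, 1, 1 and divided differences Δ_i = 5, 9, -2, the continuity of s' gives the tridiagonal system
  1·M_0 + 4·M_1 + 1·M_2 = 6(Δ_1 - Δ_0) = 24
  1·M_1 + 4·M_2 + 1·M_3 = 6(Δ_2 - Δ_1) = -66
Clamped end conditions give two more equations: 2h_0·M_0 + h_0·M_1 = 6(Δ_0 - s'(2)) = 66 and h_2·M_2 + 2h_2·M_3 = 6(s'(5) - Δ_2) = -18.
Solving: M_0 = 478/15, M_1 = 34/15, M_2 = -254/15, M_3 = -8/15.
On [3, 4], s'(x) = b_1 + 2c_1·(x - 3) + 3d_1·(x - 3)² with b_1 = Δ_1 - h_1(2M_1 + M_2)/6 = 166/15, c_1 = M_1/2 = 17/15, d_1 = (M_2 - M_1)/(6h_1) = -16/5. So s'(3) = 166/15.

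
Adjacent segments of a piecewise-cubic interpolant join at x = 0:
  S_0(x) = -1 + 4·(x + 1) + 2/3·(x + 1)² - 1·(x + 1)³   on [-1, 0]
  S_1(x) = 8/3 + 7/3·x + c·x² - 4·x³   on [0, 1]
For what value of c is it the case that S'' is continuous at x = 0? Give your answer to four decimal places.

-2.3333

S_0''(x) = 4/3 - 6·(x + 1), so S_0''(0) = -14/3. On the right, S_1''(0) = 2c, so c = -7/3.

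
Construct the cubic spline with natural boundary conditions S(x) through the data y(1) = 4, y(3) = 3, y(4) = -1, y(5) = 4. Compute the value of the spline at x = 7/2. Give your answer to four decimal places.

0.4375

With M_i denoting the second derivative at x_i, h_i = 2, 1, 1, and Δ_i = (y_(i+1) − y_i)/h_i = -1/2, -4, 5:
  2·M_0 + 6·M_1 + 1·M_2 = 6(Δ_1 - Δ_0) = -21
  1·M_1 + 4·M_2 + 1·M_3 = 6(Δ_2 - Δ_1) = 54
Natural end conditions: M_0 = M_3 = 0.
Hence M_0 = 0, M_1 = -6, M_2 = 15, M_3 = 0.
On [3, 4], S(x) = 3 - 9/2·(x - 3) - 3·(x - 3)² + 7/2·(x - 3)³.
With (x - 3) = 1/2: S(7/2) = 7/16.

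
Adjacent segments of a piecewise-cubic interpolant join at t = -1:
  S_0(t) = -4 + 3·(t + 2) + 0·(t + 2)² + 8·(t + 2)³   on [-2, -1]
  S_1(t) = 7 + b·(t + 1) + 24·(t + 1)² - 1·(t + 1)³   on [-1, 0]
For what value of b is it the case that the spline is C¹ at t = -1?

27

S_0'(t) = 3 + 0·(t + 2) + 24·(t + 2)², so S_0'(-1) = 27. On the right, S_1'(-1) = b, so b = 27.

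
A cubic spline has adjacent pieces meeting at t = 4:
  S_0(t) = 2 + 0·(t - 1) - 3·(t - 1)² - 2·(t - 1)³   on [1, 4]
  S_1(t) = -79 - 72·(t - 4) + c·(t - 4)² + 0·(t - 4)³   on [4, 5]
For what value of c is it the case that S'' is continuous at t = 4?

-21

S_0''(t) = -6 - 12·(t - 1), so S_0''(4) = -42. On the right, S_1''(4) = 2c, so c = -21.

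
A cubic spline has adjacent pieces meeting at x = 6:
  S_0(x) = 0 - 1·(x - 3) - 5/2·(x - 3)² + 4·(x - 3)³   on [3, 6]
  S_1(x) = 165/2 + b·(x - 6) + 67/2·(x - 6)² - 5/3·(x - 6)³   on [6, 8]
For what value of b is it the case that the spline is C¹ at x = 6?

S_0'(x) = -1 - 5·(x - 3) + 12·(x - 3)², so S_0'(6) = 92. On the right, S_1'(6) = b, so b = 92.

92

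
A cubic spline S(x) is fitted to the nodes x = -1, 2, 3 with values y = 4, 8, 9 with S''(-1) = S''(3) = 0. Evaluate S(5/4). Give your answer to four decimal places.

With σ_i denoting the second derivative at x_i, h_i = 3, 1, and Δ_i = (y_(i+1) − y_i)/h_i = 4/3, 1:
  3·σ_0 + 8·σ_1 + 1·σ_2 = 6(Δ_1 - Δ_0) = -2
Natural end conditions: σ_0 = σ_2 = 0.
Solving: σ_0 = 0, σ_1 = -1/4, σ_2 = 0.
On [-1, 2], S(x) = 4 + 35/24·(x + 1) + 0·(x + 1)² - 1/72·(x + 1)³.
With (x + 1) = 9/4: S(5/4) = 3647/512.

7.1230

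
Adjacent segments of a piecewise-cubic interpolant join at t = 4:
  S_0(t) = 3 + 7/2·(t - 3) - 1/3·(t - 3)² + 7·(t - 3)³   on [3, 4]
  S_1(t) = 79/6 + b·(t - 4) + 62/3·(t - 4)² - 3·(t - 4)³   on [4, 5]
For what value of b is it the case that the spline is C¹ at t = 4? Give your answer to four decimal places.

S_0'(t) = 7/2 - 2/3·(t - 3) + 21·(t - 3)², so S_0'(4) = 143/6. On the right, S_1'(4) = b, so b = 143/6.

23.8333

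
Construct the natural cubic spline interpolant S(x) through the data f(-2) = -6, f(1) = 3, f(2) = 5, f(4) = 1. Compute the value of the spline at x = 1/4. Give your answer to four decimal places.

Write σ_i for S''(x_i). With h_i = 3, 1, 2 and divided differences Δ_i = 3, 2, -2, the continuity of S' gives the tridiagonal system
  3·σ_0 + 8·σ_1 + 1·σ_2 = 6(Δ_1 - Δ_0) = -6
  1·σ_1 + 6·σ_2 + 2·σ_3 = 6(Δ_2 - Δ_1) = -24
Natural end conditions: σ_0 = σ_3 = 0.
Hence σ_0 = 0, σ_1 = -12/47, σ_2 = -186/47, σ_3 = 0.
On [-2, 1], S(x) = -6 + 147/47·(x + 2) + 0·(x + 2)² - 2/141·(x + 2)³.
With (x + 2) = 9/4: S(1/4) = 1317/1504.

0.8757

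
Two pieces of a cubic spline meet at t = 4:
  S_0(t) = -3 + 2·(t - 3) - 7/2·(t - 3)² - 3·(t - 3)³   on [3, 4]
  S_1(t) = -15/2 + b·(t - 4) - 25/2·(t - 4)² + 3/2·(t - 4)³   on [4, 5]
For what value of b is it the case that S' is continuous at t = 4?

-14

S_0'(t) = 2 - 7·(t - 3) - 9·(t - 3)², so S_0'(4) = -14. On the right, S_1'(4) = b, so b = -14.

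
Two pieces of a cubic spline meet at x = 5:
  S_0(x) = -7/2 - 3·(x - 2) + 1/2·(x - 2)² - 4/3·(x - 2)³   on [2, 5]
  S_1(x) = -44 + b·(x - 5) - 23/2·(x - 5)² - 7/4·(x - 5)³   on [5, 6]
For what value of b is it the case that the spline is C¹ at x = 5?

S_0'(x) = -3 + 1·(x - 2) - 4·(x - 2)², so S_0'(5) = -36. On the right, S_1'(5) = b, so b = -36.

-36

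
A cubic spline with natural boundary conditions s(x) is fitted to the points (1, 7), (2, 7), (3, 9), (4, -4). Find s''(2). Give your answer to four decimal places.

9.2000

With M_i denoting the second derivative at x_i, h_i = 1, 1, 1, and Δ_i = (y_(i+1) − y_i)/h_i = 0, 2, -13:
  1·M_0 + 4·M_1 + 1·M_2 = 6(Δ_1 - Δ_0) = 12
  1·M_1 + 4·M_2 + 1·M_3 = 6(Δ_2 - Δ_1) = -90
Natural end conditions: M_0 = M_3 = 0.
Solving: M_0 = 0, M_1 = 46/5, M_2 = -124/5, M_3 = 0.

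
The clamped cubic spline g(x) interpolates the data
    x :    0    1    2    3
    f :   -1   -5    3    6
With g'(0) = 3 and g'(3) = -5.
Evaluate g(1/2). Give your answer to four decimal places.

Write m_i for g''(x_i). With h_i = 1, 1, 1 and divided differences Δ_i = -4, 8, 3, the continuity of g' gives the tridiagonal system
  1·m_0 + 4·m_1 + 1·m_2 = 6(Δ_1 - Δ_0) = 72
  1·m_1 + 4·m_2 + 1·m_3 = 6(Δ_2 - Δ_1) = -30
Clamped end conditions give two more equations: 2h_0·m_0 + h_0·m_1 = 6(Δ_0 - g'(0)) = -42 and h_2·m_2 + 2h_2·m_3 = 6(g'(3) - Δ_2) = -48.
Forward elimination and back-substitution give m_0 = -536/15, m_1 = 442/15, m_2 = -152/15, m_3 = -284/15.
On [0, 1], g(x) = -1 + 3·x - 268/15·x² + 163/15·x³.
With x = 1/2: g(1/2) = -313/120.

-2.6083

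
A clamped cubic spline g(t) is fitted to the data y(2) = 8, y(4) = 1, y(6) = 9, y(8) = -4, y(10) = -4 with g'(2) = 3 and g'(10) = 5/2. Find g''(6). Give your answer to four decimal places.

-13.1875

Put m_i = g'' at the i-th knot. Here h = (2, 2, 2, 2) and Δ = (-7/2, 4, -13/2, 0), so the interior equations h_(i-1)·m_(i-1) + 2(h_(i-1)+h_i)·m_i + h_i·m_(i+1) = 6(Δ_i − Δ_(i-1)) read
  2·m_0 + 8·m_1 + 2·m_2 = 6(Δ_1 - Δ_0) = 45
  2·m_1 + 8·m_2 + 2·m_3 = 6(Δ_2 - Δ_1) = -63
  2·m_2 + 8·m_3 + 2·m_4 = 6(Δ_3 - Δ_2) = 39
Clamped end conditions give two more equations: 2h_0·m_0 + h_0·m_1 = 6(Δ_0 - g'(2)) = -39 and h_3·m_3 + 2h_3·m_4 = 6(g'(10) - Δ_3) = 15.
Hence m_0 = -1819/112, m_1 = 727/56, m_2 = -211/16, m_3 = 463/56, m_4 = -43/112.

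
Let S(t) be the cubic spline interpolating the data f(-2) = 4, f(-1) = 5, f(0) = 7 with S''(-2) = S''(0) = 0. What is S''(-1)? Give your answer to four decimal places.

With M_i denoting the second derivative at x_i, h_i = 1, 1, and Δ_i = (y_(i+1) − y_i)/h_i = 1, 2:
  1·M_0 + 4·M_1 + 1·M_2 = 6(Δ_1 - Δ_0) = 6
Natural end conditions: M_0 = M_2 = 0.
Forward elimination and back-substitution give M_0 = 0, M_1 = 3/2, M_2 = 0.

1.5000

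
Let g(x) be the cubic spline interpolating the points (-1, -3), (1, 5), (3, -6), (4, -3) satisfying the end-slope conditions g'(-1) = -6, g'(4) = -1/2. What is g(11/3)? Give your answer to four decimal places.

-3.6763

Put m_i = g'' at the i-th knot. Here h = (2, 2, 1) and Δ = (4, -11/2, 3), so the interior equations h_(i-1)·m_(i-1) + 2(h_(i-1)+h_i)·m_i + h_i·m_(i+1) = 6(Δ_i − Δ_(i-1)) read
  2·m_0 + 8·m_1 + 2·m_2 = 6(Δ_1 - Δ_0) = -57
  2·m_1 + 6·m_2 + 1·m_3 = 6(Δ_2 - Δ_1) = 51
Clamped end conditions give two more equations: 2h_0·m_0 + h_0·m_1 = 6(Δ_0 - g'(-1)) = 60 and h_2·m_2 + 2h_2·m_3 = 6(g'(4) - Δ_2) = -21.
Forward elimination and back-substitution give m_0 = 1091/46, m_1 = -401/23, m_2 = 403/23, m_3 = -443/23.
On [3, 4], g(x) = -6 + 17/46·(x - 3) + 403/46·(x - 3)² - 141/23·(x - 3)³.
With (x - 3) = 2/3: g(11/3) = -761/207.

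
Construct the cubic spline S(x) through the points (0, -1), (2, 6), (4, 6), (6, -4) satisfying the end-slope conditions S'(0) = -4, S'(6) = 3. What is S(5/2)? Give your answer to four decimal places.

Let σ_i = S''(x_i). Step sizes h_i = 2, 2, 2; slopes of the chords Δ_i = (y_(i+1) - y_i)/h_i = 7/2, 0, -5.
  2·σ_0 + 8·σ_1 + 2·σ_2 = 6(Δ_1 - Δ_0) = -21
  2·σ_1 + 8·σ_2 + 2·σ_3 = 6(Δ_2 - Δ_1) = -30
Clamped end conditions give two more equations: 2h_0·σ_0 + h_0·σ_1 = 6(Δ_0 - S'(0)) = 45 and h_2·σ_2 + 2h_2·σ_3 = 6(S'(6) - Δ_2) = 48.
Solving: σ_0 = 403/30, σ_1 = -131/30, σ_2 = -97/15, σ_3 = 457/30.
On [2, 4], S(x) = 6 + 76/15·(x - 2) - 131/60·(x - 2)² - 7/40·(x - 2)³.
With (x - 2) = 1/2: S(5/2) = 2549/320.

7.9656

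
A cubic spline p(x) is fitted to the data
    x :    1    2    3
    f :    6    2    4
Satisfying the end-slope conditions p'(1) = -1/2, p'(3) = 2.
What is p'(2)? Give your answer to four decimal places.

-1.8750

Let m_i = p''(x_i). Step sizes h_i = 1, 1; slopes of the chords Δ_i = (y_(i+1) - y_i)/h_i = -4, 2.
  1·m_0 + 4·m_1 + 1·m_2 = 6(Δ_1 - Δ_0) = 36
Clamped end conditions give two more equations: 2h_0·m_0 + h_0·m_1 = 6(Δ_0 - p'(1)) = -21 and h_1·m_1 + 2h_1·m_2 = 6(p'(3) - Δ_1) = 0.
Solving the tridiagonal system: m_0 = -73/4, m_1 = 31/2, m_2 = -31/4.
On [2, 3], p'(x) = b_1 + 2c_1·(x - 2) + 3d_1·(x - 2)² with b_1 = Δ_1 - h_1(2m_1 + m_2)/6 = -15/8, c_1 = m_1/2 = 31/4, d_1 = (m_2 - m_1)/(6h_1) = -31/8. So p'(2) = -15/8.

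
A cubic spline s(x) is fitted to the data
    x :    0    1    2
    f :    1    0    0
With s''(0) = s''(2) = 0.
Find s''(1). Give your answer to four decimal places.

With M_i denoting the second derivative at x_i, h_i = 1, 1, and Δ_i = (y_(i+1) − y_i)/h_i = -1, 0:
  1·M_0 + 4·M_1 + 1·M_2 = 6(Δ_1 - Δ_0) = 6
Natural end conditions: M_0 = M_2 = 0.
Hence M_0 = 0, M_1 = 3/2, M_2 = 0.

1.5000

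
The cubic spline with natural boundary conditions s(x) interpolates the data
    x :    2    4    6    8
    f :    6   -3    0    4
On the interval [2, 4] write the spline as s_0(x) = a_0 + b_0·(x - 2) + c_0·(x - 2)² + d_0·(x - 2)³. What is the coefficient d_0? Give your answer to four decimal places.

Write M_i for s''(x_i). With h_i = 2, 2, 2 and divided differences Δ_i = -9/2, 3/2, 2, the continuity of s' gives the tridiagonal system
  2·M_0 + 8·M_1 + 2·M_2 = 6(Δ_1 - Δ_0) = 36
  2·M_1 + 8·M_2 + 2·M_3 = 6(Δ_2 - Δ_1) = 3
Natural end conditions: M_0 = M_3 = 0.
Solving: M_0 = 0, M_1 = 47/10, M_2 = -4/5, M_3 = 0.
On [2, 4], with s_0(x) = a_0 + b_0·(x - 2) + c_0·(x - 2)² + d_0·(x - 2)³: c_0 = M_0/2 = 0, d_0 = (M_1 - M_0)/(6h_0) = 47/120, b_0 = Δ_0 - h_0(2M_0 + M_1)/6 = -91/15.

0.3917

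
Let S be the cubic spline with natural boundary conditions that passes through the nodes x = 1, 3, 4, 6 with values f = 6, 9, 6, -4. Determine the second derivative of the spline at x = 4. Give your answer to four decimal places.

Write M_i for S''(x_i). With h_i = 2, 1, 2 and divided differences Δ_i = 3/2, -3, -5, the continuity of S' gives the tridiagonal system
  2·M_0 + 6·M_1 + 1·M_2 = 6(Δ_1 - Δ_0) = -27
  1·M_1 + 6·M_2 + 2·M_3 = 6(Δ_2 - Δ_1) = -12
Natural end conditions: M_0 = M_3 = 0.
Hence M_0 = 0, M_1 = -30/7, M_2 = -9/7, M_3 = 0.

-1.2857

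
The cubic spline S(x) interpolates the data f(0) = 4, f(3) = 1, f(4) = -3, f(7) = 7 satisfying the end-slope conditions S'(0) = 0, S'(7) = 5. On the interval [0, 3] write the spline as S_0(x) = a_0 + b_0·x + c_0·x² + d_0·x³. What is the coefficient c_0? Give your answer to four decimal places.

0.3273

Write M_i for S''(x_i). With h_i = 3, 1, 3 and divided differences Δ_i = -1, -4, 10/3, the continuity of S' gives the tridiagonal system
  3·M_0 + 8·M_1 + 1·M_2 = 6(Δ_1 - Δ_0) = -18
  1·M_1 + 8·M_2 + 3·M_3 = 6(Δ_2 - Δ_1) = 44
Clamped end conditions give two more equations: 2h_0·M_0 + h_0·M_1 = 6(Δ_0 - S'(0)) = -6 and h_2·M_2 + 2h_2·M_3 = 6(S'(7) - Δ_2) = 10.
Forward elimination and back-substitution give M_0 = 36/55, M_1 = -182/55, M_2 = 358/55, M_3 = -262/165.
On [0, 3], with S_0(x) = a_0 + b_0·x + c_0·x² + d_0·x³: c_0 = M_0/2 = 18/55, d_0 = (M_1 - M_0)/(6h_0) = -109/495, b_0 = Δ_0 - h_0(2M_0 + M_1)/6 = 0.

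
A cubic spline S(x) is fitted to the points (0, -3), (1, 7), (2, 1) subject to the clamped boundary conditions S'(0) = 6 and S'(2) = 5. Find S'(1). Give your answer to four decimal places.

With M_i denoting the second derivative at x_i, h_i = 1, 1, and Δ_i = (y_(i+1) − y_i)/h_i = 10, -6:
  1·M_0 + 4·M_1 + 1·M_2 = 6(Δ_1 - Δ_0) = -96
Clamped end conditions give two more equations: 2h_0·M_0 + h_0·M_1 = 6(Δ_0 - S'(0)) = 24 and h_1·M_1 + 2h_1·M_2 = 6(S'(2) - Δ_1) = 66.
Solving: M_0 = 71/2, M_1 = -47, M_2 = 113/2.
On [1, 2], S'(x) = b_1 + 2c_1·(x - 1) + 3d_1·(x - 1)² with b_1 = Δ_1 - h_1(2M_1 + M_2)/6 = 1/4, c_1 = M_1/2 = -47/2, d_1 = (M_2 - M_1)/(6h_1) = 69/4. So S'(1) = 1/4.

0.2500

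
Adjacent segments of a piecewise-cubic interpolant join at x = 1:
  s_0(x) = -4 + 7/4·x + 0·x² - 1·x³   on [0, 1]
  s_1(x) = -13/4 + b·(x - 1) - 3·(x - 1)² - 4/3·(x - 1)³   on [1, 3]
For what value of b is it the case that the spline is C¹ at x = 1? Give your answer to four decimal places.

-1.2500

s_0'(x) = 7/4 + 0·x - 3·x², so s_0'(1) = -5/4. On the right, s_1'(1) = b, so b = -5/4.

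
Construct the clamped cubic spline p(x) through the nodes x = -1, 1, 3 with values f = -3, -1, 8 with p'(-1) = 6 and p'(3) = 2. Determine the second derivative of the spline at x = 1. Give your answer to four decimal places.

With M_i denoting the second derivative at x_i, h_i = 2, 2, and Δ_i = (y_(i+1) − y_i)/h_i = 1, 9/2:
  2·M_0 + 8·M_1 + 2·M_2 = 6(Δ_1 - Δ_0) = 21
Clamped end conditions give two more equations: 2h_0·M_0 + h_0·M_1 = 6(Δ_0 - p'(-1)) = -30 and h_1·M_1 + 2h_1·M_2 = 6(p'(3) - Δ_1) = -15.
Forward elimination and back-substitution give M_0 = -89/8, M_1 = 29/4, M_2 = -59/8.

7.2500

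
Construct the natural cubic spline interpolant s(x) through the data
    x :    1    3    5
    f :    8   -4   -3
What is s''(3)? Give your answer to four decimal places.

4.8750

Put M_i = s'' at the i-th knot. Here h = (2, 2) and Δ = (-6, 1/2), so the interior equations h_(i-1)·M_(i-1) + 2(h_(i-1)+h_i)·M_i + h_i·M_(i+1) = 6(Δ_i − Δ_(i-1)) read
  2·M_0 + 8·M_1 + 2·M_2 = 6(Δ_1 - Δ_0) = 39
Natural end conditions: M_0 = M_2 = 0.
Solving the tridiagonal system: M_0 = 0, M_1 = 39/8, M_2 = 0.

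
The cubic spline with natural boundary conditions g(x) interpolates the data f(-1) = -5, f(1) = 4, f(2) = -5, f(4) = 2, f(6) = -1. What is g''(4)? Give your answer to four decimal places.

Write M_i for g''(x_i). With h_i = 2, 1, 2, 2 and divided differences Δ_i = 9/2, -9, 7/2, -3/2, the continuity of g' gives the tridiagonal system
  2·M_0 + 6·M_1 + 1·M_2 = 6(Δ_1 - Δ_0) = -81
  1·M_1 + 6·M_2 + 2·M_3 = 6(Δ_2 - Δ_1) = 75
  2·M_2 + 8·M_3 + 2·M_4 = 6(Δ_3 - Δ_2) = -30
Natural end conditions: M_0 = M_4 = 0.
Solving the tridiagonal system: M_0 = 0, M_1 = -33/2, M_2 = 18, M_3 = -33/4, M_4 = 0.

-8.2500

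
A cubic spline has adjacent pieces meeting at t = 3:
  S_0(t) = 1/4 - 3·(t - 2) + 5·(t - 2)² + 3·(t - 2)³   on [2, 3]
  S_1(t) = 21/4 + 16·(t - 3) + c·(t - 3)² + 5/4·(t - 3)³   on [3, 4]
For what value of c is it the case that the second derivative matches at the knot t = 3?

S_0''(t) = 10 + 18·(t - 2), so S_0''(3) = 28. On the right, S_1''(3) = 2c, so c = 14.

14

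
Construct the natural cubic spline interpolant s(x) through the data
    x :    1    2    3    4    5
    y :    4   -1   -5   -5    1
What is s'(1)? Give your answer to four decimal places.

-5.0893

Write M_i for s''(x_i). With h_i = 1, 1, 1, 1 and divided differences Δ_i = -5, -4, 0, 6, the continuity of s' gives the tridiagonal system
  1·M_0 + 4·M_1 + 1·M_2 = 6(Δ_1 - Δ_0) = 6
  1·M_1 + 4·M_2 + 1·M_3 = 6(Δ_2 - Δ_1) = 24
  1·M_2 + 4·M_3 + 1·M_4 = 6(Δ_3 - Δ_2) = 36
Natural end conditions: M_0 = M_4 = 0.
Forward elimination and back-substitution give M_0 = 0, M_1 = 15/28, M_2 = 27/7, M_3 = 225/28, M_4 = 0.
On [1, 2], s'(x) = b_0 + 2c_0·(x - 1) + 3d_0·(x - 1)² with b_0 = Δ_0 - h_0(2M_0 + M_1)/6 = -285/56, c_0 = M_0/2 = 0, d_0 = (M_1 - M_0)/(6h_0) = 5/56. So s'(1) = -285/56.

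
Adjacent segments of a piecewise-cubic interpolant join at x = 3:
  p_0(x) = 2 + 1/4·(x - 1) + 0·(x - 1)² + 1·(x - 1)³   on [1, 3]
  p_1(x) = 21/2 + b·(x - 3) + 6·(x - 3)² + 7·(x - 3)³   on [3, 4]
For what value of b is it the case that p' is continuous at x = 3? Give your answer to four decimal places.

12.2500

p_0'(x) = 1/4 + 0·(x - 1) + 3·(x - 1)², so p_0'(3) = 49/4. On the right, p_1'(3) = b, so b = 49/4.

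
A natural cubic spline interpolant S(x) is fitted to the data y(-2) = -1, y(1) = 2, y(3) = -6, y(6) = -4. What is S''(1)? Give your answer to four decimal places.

-3.7083

Write m_i for S''(x_i). With h_i = 3, 2, 3 and divided differences Δ_i = 1, -4, 2/3, the continuity of S' gives the tridiagonal system
  3·m_0 + 10·m_1 + 2·m_2 = 6(Δ_1 - Δ_0) = -30
  2·m_1 + 10·m_2 + 3·m_3 = 6(Δ_2 - Δ_1) = 28
Natural end conditions: m_0 = m_3 = 0.
Hence m_0 = 0, m_1 = -89/24, m_2 = 85/24, m_3 = 0.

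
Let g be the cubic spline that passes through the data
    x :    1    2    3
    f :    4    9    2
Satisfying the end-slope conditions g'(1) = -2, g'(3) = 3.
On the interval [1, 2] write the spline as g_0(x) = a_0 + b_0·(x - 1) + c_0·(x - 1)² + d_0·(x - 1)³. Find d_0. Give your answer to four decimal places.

-13.7500

Let σ_i = g''(x_i). Step sizes h_i = 1, 1; slopes of the chords Δ_i = (y_(i+1) - y_i)/h_i = 5, -7.
  1·σ_0 + 4·σ_1 + 1·σ_2 = 6(Δ_1 - Δ_0) = -72
Clamped end conditions give two more equations: 2h_0·σ_0 + h_0·σ_1 = 6(Δ_0 - g'(1)) = 42 and h_1·σ_1 + 2h_1·σ_2 = 6(g'(3) - Δ_1) = 60.
Hence σ_0 = 83/2, σ_1 = -41, σ_2 = 101/2.
On [1, 2], with g_0(x) = a_0 + b_0·(x - 1) + c_0·(x - 1)² + d_0·(x - 1)³: c_0 = σ_0/2 = 83/4, d_0 = (σ_1 - σ_0)/(6h_0) = -55/4, b_0 = Δ_0 - h_0(2σ_0 + σ_1)/6 = -2.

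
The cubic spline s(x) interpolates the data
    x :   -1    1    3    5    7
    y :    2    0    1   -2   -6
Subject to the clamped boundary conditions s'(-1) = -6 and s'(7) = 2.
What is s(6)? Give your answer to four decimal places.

-5.2634

With M_i denoting the second derivative at x_i, h_i = 2, 2, 2, 2, and Δ_i = (y_(i+1) − y_i)/h_i = -1, 1/2, -3/2, -2:
  2·M_0 + 8·M_1 + 2·M_2 = 6(Δ_1 - Δ_0) = 9
  2·M_1 + 8·M_2 + 2·M_3 = 6(Δ_2 - Δ_1) = -12
  2·M_2 + 8·M_3 + 2·M_4 = 6(Δ_3 - Δ_2) = -3
Clamped end conditions give two more equations: 2h_0·M_0 + h_0·M_1 = 6(Δ_0 - s'(-1)) = 30 and h_3·M_3 + 2h_3·M_4 = 6(s'(7) - Δ_3) = 24.
Solving the tridiagonal system: M_0 = 437/56, M_1 = -17/28, M_2 = -7/8, M_3 = -53/28, M_4 = 389/56.
On [5, 7], s(x) = -2 - 171/56·(x - 5) - 53/56·(x - 5)² + 165/224·(x - 5)³.
With (x - 5) = 1: s(6) = -1179/224.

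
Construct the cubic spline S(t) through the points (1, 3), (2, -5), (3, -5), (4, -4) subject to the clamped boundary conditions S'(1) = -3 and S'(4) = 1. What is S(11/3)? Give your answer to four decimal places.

-4.2642

Let M_i = S''(x_i). Step sizes h_i = 1, 1, 1; slopes of the chords Δ_i = (y_(i+1) - y_i)/h_i = -8, 0, 1.
  1·M_0 + 4·M_1 + 1·M_2 = 6(Δ_1 - Δ_0) = 48
  1·M_1 + 4·M_2 + 1·M_3 = 6(Δ_2 - Δ_1) = 6
Clamped end conditions give two more equations: 2h_0·M_0 + h_0·M_1 = 6(Δ_0 - S'(1)) = -30 and h_2·M_2 + 2h_2·M_3 = 6(S'(4) - Δ_2) = 0.
Hence M_0 = -368/15, M_1 = 286/15, M_2 = -56/15, M_3 = 28/15.
On [3, 4], S(t) = -5 + 29/15·(t - 3) - 28/15·(t - 3)² + 14/15·(t - 3)³.
With (t - 3) = 2/3: S(11/3) = -1727/405.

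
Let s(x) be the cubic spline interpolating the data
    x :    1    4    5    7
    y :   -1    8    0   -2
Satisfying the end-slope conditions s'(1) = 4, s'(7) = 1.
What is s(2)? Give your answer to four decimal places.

4.4127

Let σ_i = s''(x_i). Step sizes h_i = 3, 1, 2; slopes of the chords Δ_i = (y_(i+1) - y_i)/h_i = 3, -8, -1.
  3·σ_0 + 8·σ_1 + 1·σ_2 = 6(Δ_1 - Δ_0) = -66
  1·σ_1 + 6·σ_2 + 2·σ_3 = 6(Δ_2 - Δ_1) = 42
Clamped end conditions give two more equations: 2h_0·σ_0 + h_0·σ_1 = 6(Δ_0 - s'(1)) = -6 and h_2·σ_2 + 2h_2·σ_3 = 6(s'(7) - Δ_2) = 12.
Hence σ_0 = 32/7, σ_1 = -78/7, σ_2 = 66/7, σ_3 = -12/7.
On [1, 4], s(x) = -1 + 4·(x - 1) + 16/7·(x - 1)² - 55/63·(x - 1)³.
With (x - 1) = 1: s(2) = 278/63.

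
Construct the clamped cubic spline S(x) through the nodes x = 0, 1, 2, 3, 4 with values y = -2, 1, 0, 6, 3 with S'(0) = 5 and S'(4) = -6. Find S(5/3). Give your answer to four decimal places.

Write m_i for S''(x_i). With h_i = 1, 1, 1, 1 and divided differences Δ_i = 3, -1, 6, -3, the continuity of S' gives the tridiagonal system
  1·m_0 + 4·m_1 + 1·m_2 = 6(Δ_1 - Δ_0) = -24
  1·m_1 + 4·m_2 + 1·m_3 = 6(Δ_2 - Δ_1) = 42
  1·m_2 + 4·m_3 + 1·m_4 = 6(Δ_3 - Δ_2) = -54
Clamped end conditions give two more equations: 2h_0·m_0 + h_0·m_1 = 6(Δ_0 - S'(0)) = -12 and h_3·m_3 + 2h_3·m_4 = 6(S'(4) - Δ_3) = -18.
Solving: m_0 = -13/14, m_1 = -71/7, m_2 = 35/2, m_3 = -125/7, m_4 = -1/14.
On [1, 2], S(x) = 1 - 15/28·(x - 1) - 71/14·(x - 1)² + 129/28·(x - 1)³.
With (x - 1) = 2/3: S(5/3) = -31/126.

-0.2460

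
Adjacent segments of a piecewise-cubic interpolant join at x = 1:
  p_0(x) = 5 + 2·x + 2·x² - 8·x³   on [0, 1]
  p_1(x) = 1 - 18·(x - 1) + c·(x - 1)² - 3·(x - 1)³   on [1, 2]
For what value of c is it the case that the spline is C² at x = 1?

p_0''(x) = 4 - 48·x, so p_0''(1) = -44. On the right, p_1''(1) = 2c, so c = -22.

-22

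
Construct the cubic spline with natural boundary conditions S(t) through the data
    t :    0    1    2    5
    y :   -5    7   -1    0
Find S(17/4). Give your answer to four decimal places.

-3.8790

With M_i denoting the second derivative at x_i, h_i = 1, 1, 3, and Δ_i = (y_(i+1) − y_i)/h_i = 12, -8, 1/3:
  1·M_0 + 4·M_1 + 1·M_2 = 6(Δ_1 - Δ_0) = -120
  1·M_1 + 8·M_2 + 3·M_3 = 6(Δ_2 - Δ_1) = 50
Natural end conditions: M_0 = M_3 = 0.
Forward elimination and back-substitution give M_0 = 0, M_1 = -1010/31, M_2 = 320/31, M_3 = 0.
On [2, 5], S(t) = -1 - 929/93·(t - 2) + 160/31·(t - 2)² - 160/279·(t - 2)³.
With (t - 2) = 9/4: S(17/4) = -481/124.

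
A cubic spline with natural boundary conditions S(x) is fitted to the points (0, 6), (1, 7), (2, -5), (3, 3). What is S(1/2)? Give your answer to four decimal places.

Put σ_i = S'' at the i-th knot. Here h = (1, 1, 1) and Δ = (1, -12, 8), so the interior equations h_(i-1)·σ_(i-1) + 2(h_(i-1)+h_i)·σ_i + h_i·σ_(i+1) = 6(Δ_i − Δ_(i-1)) read
  1·σ_0 + 4·σ_1 + 1·σ_2 = 6(Δ_1 - Δ_0) = -78
  1·σ_1 + 4·σ_2 + 1·σ_3 = 6(Δ_2 - Δ_1) = 120
Natural end conditions: σ_0 = σ_3 = 0.
Hence σ_0 = 0, σ_1 = -144/5, σ_2 = 186/5, σ_3 = 0.
On [0, 1], S(x) = 6 + 29/5·x + 0·x² - 24/5·x³.
With x = 1/2: S(1/2) = 83/10.

8.3000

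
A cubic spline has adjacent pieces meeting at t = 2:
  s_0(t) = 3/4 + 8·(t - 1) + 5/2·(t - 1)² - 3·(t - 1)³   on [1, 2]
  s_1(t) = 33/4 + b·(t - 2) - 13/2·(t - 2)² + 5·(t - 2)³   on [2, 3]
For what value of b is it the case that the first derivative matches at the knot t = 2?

s_0'(t) = 8 + 5·(t - 1) - 9·(t - 1)², so s_0'(2) = 4. On the right, s_1'(2) = b, so b = 4.

4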